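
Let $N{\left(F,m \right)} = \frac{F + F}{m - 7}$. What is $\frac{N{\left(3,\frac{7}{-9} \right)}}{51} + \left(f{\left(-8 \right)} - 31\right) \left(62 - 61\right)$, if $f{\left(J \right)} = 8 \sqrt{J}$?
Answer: $- \frac{18454}{595} + 16 i \sqrt{2} \approx -31.015 + 22.627 i$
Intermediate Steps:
$N{\left(F,m \right)} = \frac{2 F}{-7 + m}$
$\frac{N{\left(3,\frac{7}{-9} \right)}}{51} + \left(f{\left(-8 \right)} - 31\right) \left(62 - 61\right) = \frac{2 \cdot 3 \frac{1}{-7 + \frac{7}{-9}}}{51} + \left(8 \sqrt{-8} - 31\right) \left(62 - 61\right) = 2 \cdot 3 \frac{1}{-7 + 7 \left(- \frac{1}{9}\right)} \frac{1}{51} + \left(8 \cdot 2 i \sqrt{2} - 31\right) 1 = 2 \cdot 3 \frac{1}{-7 - \frac{7}{9}} \cdot \frac{1}{51} + \left(16 i \sqrt{2} - 31\right) 1 = 2 \cdot 3 \frac{1}{- \frac{70}{9}} \cdot \frac{1}{51} + \left(-31 + 16 i \sqrt{2}\right) 1 = 2 \cdot 3 \left(- \frac{9}{70}\right) \frac{1}{51} - \left(31 - 16 i \sqrt{2}\right) = \left(- \frac{27}{35}\right) \frac{1}{51} - \left(31 - 16 i \sqrt{2}\right) = - \frac{9}{595} - \left(31 - 16 i \sqrt{2}\right) = - \frac{18454}{595} + 16 i \sqrt{2}$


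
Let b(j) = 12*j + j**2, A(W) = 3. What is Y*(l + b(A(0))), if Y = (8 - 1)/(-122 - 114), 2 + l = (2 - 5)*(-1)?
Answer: -161/118 ≈ -1.3644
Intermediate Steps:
b(j) = j**2 + 12*j
l = 1 (l = -2 + (2 - 5)*(-1) = -2 - 3*(-1) = -2 + 3 = 1)
Y = -7/236 (Y = 7/(-236) = 7*(-1/236) = -7/236 ≈ -0.029661)
Y*(l + b(A(0))) = -7*(1 + 3*(12 + 3))/236 = -7*(1 + 3*15)/236 = -7*(1 + 45)/236 = -7/236*46 = -161/118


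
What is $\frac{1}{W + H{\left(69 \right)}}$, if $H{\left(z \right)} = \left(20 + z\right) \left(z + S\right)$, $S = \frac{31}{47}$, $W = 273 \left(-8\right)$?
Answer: $\frac{47}{188738} \approx 0.00024902$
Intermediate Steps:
$W = -2184$
$S = \frac{31}{47}$ ($S = 31 \cdot \frac{1}{47} = \frac{31}{47} \approx 0.65957$)
$H{\left(z \right)} = \left(20 + z\right) \left(\frac{31}{47} + z\right)$ ($H{\left(z \right)} = \left(20 + z\right) \left(z + \frac{31}{47}\right) = \left(20 + z\right) \left(\frac{31}{47} + z\right)$)
$\frac{1}{W + H{\left(69 \right)}} = \frac{1}{-2184 + \left(\frac{620}{47} + 69^{2} + \frac{971}{47} \cdot 69\right)} = \frac{1}{-2184 + \left(\frac{620}{47} + 4761 + \frac{66999}{47}\right)} = \frac{1}{-2184 + \frac{291386}{47}} = \frac{1}{\frac{188738}{47}} = \frac{47}{188738}$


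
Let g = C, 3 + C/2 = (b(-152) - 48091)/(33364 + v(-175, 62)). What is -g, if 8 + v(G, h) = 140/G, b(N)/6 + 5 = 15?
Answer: 740483/83388 ≈ 8.8800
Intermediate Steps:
b(N) = 60 (b(N) = -30 + 6*15 = -30 + 90 = 60)
v(G, h) = -8 + 140/G
C = -740483/83388 (C = -6 + 2*((60 - 48091)/(33364 + (-8 + 140/(-175)))) = -6 + 2*(-48031/(33364 + (-8 + 140*(-1/175)))) = -6 + 2*(-48031/(33364 + (-8 - ⅘))) = -6 + 2*(-48031/(33364 - 44/5)) = -6 + 2*(-48031/166776/5) = -6 + 2*(-48031*5/166776) = -6 + 2*(-240155/166776) = -6 - 240155/83388 = -740483/83388 ≈ -8.8800)
g = -740483/83388 ≈ -8.8800
-g = -1*(-740483/83388) = 740483/83388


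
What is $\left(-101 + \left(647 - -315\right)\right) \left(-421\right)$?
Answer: $-362481$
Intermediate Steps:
$\left(-101 + \left(647 - -315\right)\right) \left(-421\right) = \left(-101 + \left(647 + 315\right)\right) \left(-421\right) = \left(-101 + 962\right) \left(-421\right) = 861 \left(-421\right) = -362481$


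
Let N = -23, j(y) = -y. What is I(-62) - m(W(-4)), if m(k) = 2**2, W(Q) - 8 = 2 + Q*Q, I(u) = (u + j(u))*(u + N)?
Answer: -4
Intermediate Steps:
I(u) = 0 (I(u) = (u - u)*(u - 23) = 0*(-23 + u) = 0)
W(Q) = 10 + Q**2 (W(Q) = 8 + (2 + Q*Q) = 8 + (2 + Q**2) = 10 + Q**2)
m(k) = 4
I(-62) - m(W(-4)) = 0 - 1*4 = 0 - 4 = -4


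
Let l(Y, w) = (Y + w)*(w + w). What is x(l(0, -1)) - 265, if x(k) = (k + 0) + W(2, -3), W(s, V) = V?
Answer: -266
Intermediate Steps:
l(Y, w) = 2*w*(Y + w) (l(Y, w) = (Y + w)*(2*w) = 2*w*(Y + w))
x(k) = -3 + k (x(k) = (k + 0) - 3 = k - 3 = -3 + k)
x(l(0, -1)) - 265 = (-3 + 2*(-1)*(0 - 1)) - 265 = (-3 + 2*(-1)*(-1)) - 265 = (-3 + 2) - 265 = -1 - 265 = -266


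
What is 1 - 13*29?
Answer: -376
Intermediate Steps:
1 - 13*29 = 1 - 377 = -376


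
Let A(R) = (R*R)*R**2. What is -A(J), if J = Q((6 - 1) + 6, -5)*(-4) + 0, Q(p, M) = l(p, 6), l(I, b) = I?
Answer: -3748096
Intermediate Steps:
Q(p, M) = p
J = -44 (J = ((6 - 1) + 6)*(-4) + 0 = (5 + 6)*(-4) + 0 = 11*(-4) + 0 = -44 + 0 = -44)
A(R) = R**4 (A(R) = R**2*R**2 = R**4)
-A(J) = -1*(-44)**4 = -1*3748096 = -3748096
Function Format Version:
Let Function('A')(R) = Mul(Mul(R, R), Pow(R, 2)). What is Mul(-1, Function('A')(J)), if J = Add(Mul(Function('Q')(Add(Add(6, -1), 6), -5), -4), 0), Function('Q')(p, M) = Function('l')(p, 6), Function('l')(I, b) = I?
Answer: -3748096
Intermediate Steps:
Function('Q')(p, M) = p
J = -44 (J = Add(Mul(Add(Add(6, -1), 6), -4), 0) = Add(Mul(Add(5, 6), -4), 0) = Add(Mul(11, -4), 0) = Add(-44, 0) = -44)
Function('A')(R) = Pow(R, 4) (Function('A')(R) = Mul(Pow(R, 2), Pow(R, 2)) = Pow(R, 4))
Mul(-1, Function('A')(J)) = Mul(-1, Pow(-44, 4)) = Mul(-1, 3748096) = -3748096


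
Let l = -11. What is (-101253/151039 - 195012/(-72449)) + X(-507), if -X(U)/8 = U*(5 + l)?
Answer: -266277591360825/10942624511 ≈ -24334.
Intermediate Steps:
X(U) = 48*U (X(U) = -8*U*(5 - 11) = -8*U*(-6) = -(-48)*U = 48*U)
(-101253/151039 - 195012/(-72449)) + X(-507) = (-101253/151039 - 195012/(-72449)) + 48*(-507) = (-101253*1/151039 - 195012*(-1/72449)) - 24336 = (-101253/151039 + 195012/72449) - 24336 = 22118738871/10942624511 - 24336 = -266277591360825/10942624511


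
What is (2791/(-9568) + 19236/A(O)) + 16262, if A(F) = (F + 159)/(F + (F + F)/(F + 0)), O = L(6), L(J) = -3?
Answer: 154412217/9568 ≈ 16138.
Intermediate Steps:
O = -3
A(F) = (159 + F)/(2 + F) (A(F) = (159 + F)/(F + (2*F)/F) = (159 + F)/(F + 2) = (159 + F)/(2 + F))
(2791/(-9568) + 19236/A(O)) + 16262 = (2791/(-9568) + 19236/(((159 - 3)/(2 - 3)))) + 16262 = (2791*(-1/9568) + 19236/((156/(-1)))) + 16262 = (-2791/9568 + 19236/((-1*156))) + 16262 = (-2791/9568 + 19236/(-156)) + 16262 = (-2791/9568 + 19236*(-1/156)) + 16262 = (-2791/9568 - 1603/13) + 16262 = -1182599/9568 + 16262 = 154412217/9568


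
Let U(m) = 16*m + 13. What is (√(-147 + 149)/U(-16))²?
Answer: 2/59049 ≈ 3.3870e-5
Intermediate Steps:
U(m) = 13 + 16*m
(√(-147 + 149)/U(-16))² = (√(-147 + 149)/(13 + 16*(-16)))² = (√2/(13 - 256))² = (√2/(-243))² = (√2*(-1/243))² = (-√2/243)² = 2/59049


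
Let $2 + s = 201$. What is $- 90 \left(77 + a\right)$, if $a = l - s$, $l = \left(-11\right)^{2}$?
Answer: $90$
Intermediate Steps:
$s = 199$ ($s = -2 + 201 = 199$)
$l = 121$
$a = -78$ ($a = 121 - 199 = -78$)
$- 90 \left(77 + a\right) = - 90 \left(77 - 78\right) = \left(-90\right) \left(-1\right) = 90$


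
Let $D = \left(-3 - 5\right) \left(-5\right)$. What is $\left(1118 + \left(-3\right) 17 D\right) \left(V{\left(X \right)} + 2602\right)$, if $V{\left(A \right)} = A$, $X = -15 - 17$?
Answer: $-2369540$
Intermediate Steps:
$X = -32$
$D = 40$ ($D = \left(-8\right) \left(-5\right) = 40$)
$\left(1118 + \left(-3\right) 17 D\right) \left(V{\left(X \right)} + 2602\right) = \left(1118 + \left(-3\right) 17 \cdot 40\right) \left(-32 + 2602\right) = \left(1118 - 2040\right) 2570 = \left(-922\right) 2570 = -2369540$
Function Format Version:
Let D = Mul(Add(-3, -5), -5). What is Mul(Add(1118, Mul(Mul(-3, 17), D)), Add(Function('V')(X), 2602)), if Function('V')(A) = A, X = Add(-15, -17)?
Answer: -2369540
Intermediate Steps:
X = -32
D = 40 (D = Mul(-8, -5) = 40)
Mul(Add(1118, Mul(Mul(-3, 17), D)), Add(Function('V')(X), 2602)) = Mul(Add(1118, Mul(Mul(-3, 17), 40)), Add(-32, 2602)) = Mul(Add(1118, Mul(-51, 40)), 2570) = Mul(Add(1118, -2040), 2570) = Mul(-922, 2570) = -2369540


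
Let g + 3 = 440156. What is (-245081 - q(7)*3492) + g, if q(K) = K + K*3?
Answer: 97296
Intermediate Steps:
g = 440153 (g = -3 + 440156 = 440153)
q(K) = 4*K (q(K) = K + 3*K = 4*K)
(-245081 - q(7)*3492) + g = (-245081 - 4*7*3492) + 440153 = (-245081 - 28*3492) + 440153 = (-245081 - 1*97776) + 440153 = (-245081 - 97776) + 440153 = -342857 + 440153 = 97296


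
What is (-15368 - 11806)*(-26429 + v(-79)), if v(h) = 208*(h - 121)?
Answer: 1848620046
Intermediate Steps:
v(h) = -25168 + 208*h (v(h) = 208*(-121 + h) = -25168 + 208*h)
(-15368 - 11806)*(-26429 + v(-79)) = (-15368 - 11806)*(-26429 + (-25168 + 208*(-79))) = -27174*(-26429 + (-25168 - 16432)) = -27174*(-26429 - 41600) = -27174*(-68029) = 1848620046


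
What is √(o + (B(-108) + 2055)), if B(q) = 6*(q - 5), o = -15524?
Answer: I*√14147 ≈ 118.94*I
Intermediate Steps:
B(q) = -30 + 6*q (B(q) = 6*(-5 + q) = -30 + 6*q)
√(o + (B(-108) + 2055)) = √(-15524 + ((-30 + 6*(-108)) + 2055)) = √(-15524 + ((-30 - 648) + 2055)) = √(-15524 + (-678 + 2055)) = √(-15524 + 1377) = √(-14147) = I*√14147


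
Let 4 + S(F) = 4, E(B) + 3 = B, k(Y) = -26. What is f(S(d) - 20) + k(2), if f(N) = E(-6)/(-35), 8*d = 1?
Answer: -901/35 ≈ -25.743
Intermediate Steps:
d = ⅛ (d = (⅛)*1 = ⅛ ≈ 0.12500)
E(B) = -3 + B
S(F) = 0 (S(F) = -4 + 4 = 0)
f(N) = 9/35 (f(N) = (-3 - 6)/(-35) = -9*(-1/35) = 9/35)
f(S(d) - 20) + k(2) = 9/35 - 26 = -901/35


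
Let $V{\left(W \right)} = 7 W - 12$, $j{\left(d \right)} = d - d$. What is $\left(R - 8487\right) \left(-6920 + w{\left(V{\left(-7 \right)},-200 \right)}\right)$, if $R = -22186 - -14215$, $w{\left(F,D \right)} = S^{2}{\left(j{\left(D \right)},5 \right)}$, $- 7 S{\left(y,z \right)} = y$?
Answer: $113889360$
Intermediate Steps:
$j{\left(d \right)} = 0$
$V{\left(W \right)} = -12 + 7 W$
$S{\left(y,z \right)} = - \frac{y}{7}$
$w{\left(F,D \right)} = 0$ ($w{\left(F,D \right)} = \left(\left(- \frac{1}{7}\right) 0\right)^{2} = 0^{2} = 0$)
$R = -7971$ ($R = -22186 + 14215 = -7971$)
$\left(R - 8487\right) \left(-6920 + w{\left(V{\left(-7 \right)},-200 \right)}\right) = \left(-7971 - 8487\right) \left(-6920 + 0\right) = \left(-16458\right) \left(-6920\right) = 113889360$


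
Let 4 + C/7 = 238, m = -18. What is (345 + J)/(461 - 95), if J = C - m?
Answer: 667/122 ≈ 5.4672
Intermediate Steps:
C = 1638 (C = -28 + 7*238 = -28 + 1666 = 1638)
J = 1656 (J = 1638 - 1*(-18) = 1638 + 18 = 1656)
(345 + J)/(461 - 95) = (345 + 1656)/(461 - 95) = 2001/366 = 2001*(1/366) = 667/122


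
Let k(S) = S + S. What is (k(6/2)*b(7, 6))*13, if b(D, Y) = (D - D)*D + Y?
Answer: 468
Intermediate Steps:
b(D, Y) = Y (b(D, Y) = 0*D + Y = 0 + Y = Y)
k(S) = 2*S
(k(6/2)*b(7, 6))*13 = ((2*(6/2))*6)*13 = ((2*(6*(1/2)))*6)*13 = ((2*3)*6)*13 = (6*6)*13 = 36*13 = 468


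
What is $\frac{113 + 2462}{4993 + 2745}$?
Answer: $\frac{2575}{7738} \approx 0.33277$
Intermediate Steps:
$\frac{113 + 2462}{4993 + 2745} = \frac{2575}{7738}$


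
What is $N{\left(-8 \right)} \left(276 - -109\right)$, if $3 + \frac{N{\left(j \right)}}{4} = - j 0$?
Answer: $-4620$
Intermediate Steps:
$N{\left(j \right)} = -12$ ($N{\left(j \right)} = -12 + 4 - j 0 = -12 + 4 \cdot 0 = -12 + 0 = -12$)
$N{\left(-8 \right)} \left(276 - -109\right) = - 12 \left(276 - -109\right) = - 12 \left(276 + 109\right) = \left(-12\right) 385 = -4620$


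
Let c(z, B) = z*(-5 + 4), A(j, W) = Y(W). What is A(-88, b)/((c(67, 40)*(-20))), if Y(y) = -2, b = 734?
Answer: -1/670 ≈ -0.0014925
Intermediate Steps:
A(j, W) = -2
c(z, B) = -z (c(z, B) = z*(-1) = -z)
A(-88, b)/((c(67, 40)*(-20))) = -2/(-1*67*(-20)) = -2/((-67*(-20))) = -2/1340 = -2*1/1340 = -1/670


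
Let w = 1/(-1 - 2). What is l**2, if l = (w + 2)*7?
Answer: 1225/9 ≈ 136.11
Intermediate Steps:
w = -1/3 (w = 1/(-3) = -1/3 ≈ -0.33333)
l = 35/3 (l = (-1/3 + 2)*7 = (5/3)*7 = 35/3 ≈ 11.667)
l**2 = (35/3)**2 = 1225/9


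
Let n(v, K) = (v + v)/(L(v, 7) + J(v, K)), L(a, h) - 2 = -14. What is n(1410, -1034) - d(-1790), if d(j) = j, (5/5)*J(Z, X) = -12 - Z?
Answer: 427340/239 ≈ 1788.0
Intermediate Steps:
L(a, h) = -12 (L(a, h) = 2 - 14 = -12)
J(Z, X) = -12 - Z
n(v, K) = 2*v/(-24 - v) (n(v, K) = (v + v)/(-12 + (-12 - v)) = (2*v)/(-24 - v) = 2*v/(-24 - v))
n(1410, -1034) - d(-1790) = -2*1410/(24 + 1410) - 1*(-1790) = -2*1410/1434 + 1790 = -2*1410*1/1434 + 1790 = -470/239 + 1790 = 427340/239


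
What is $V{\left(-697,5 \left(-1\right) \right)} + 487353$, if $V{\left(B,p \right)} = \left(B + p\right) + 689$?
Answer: $487340$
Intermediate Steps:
$V{\left(B,p \right)} = 689 + B + p$
$V{\left(-697,5 \left(-1\right) \right)} + 487353 = \left(689 - 697 + 5 \left(-1\right)\right) + 487353 = \left(689 - 697 - 5\right) + 487353 = -13 + 487353 = 487340$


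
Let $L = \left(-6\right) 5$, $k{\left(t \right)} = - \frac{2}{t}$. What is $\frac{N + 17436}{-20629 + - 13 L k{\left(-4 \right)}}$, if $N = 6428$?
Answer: $- \frac{11932}{10217} \approx -1.1679$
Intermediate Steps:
$L = -30$
$\frac{N + 17436}{-20629 + - 13 L k{\left(-4 \right)}} = \frac{6428 + 17436}{-20629 + \left(-13\right) \left(-30\right) \left(- \frac{2}{-4}\right)} = \frac{23864}{-20629 + 390 \left(\left(-2\right) \left(- \frac{1}{4}\right)\right)} = \frac{23864}{-20629 + 390 \cdot \frac{1}{2}} = \frac{23864}{-20629 + 195} = \frac{23864}{-20434} = 23864 \left(- \frac{1}{20434}\right) = - \frac{11932}{10217}$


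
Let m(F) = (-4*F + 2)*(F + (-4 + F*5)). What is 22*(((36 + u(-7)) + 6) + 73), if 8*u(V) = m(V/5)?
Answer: 56771/25 ≈ 2270.8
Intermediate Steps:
m(F) = (-4 + 6*F)*(2 - 4*F) (m(F) = (2 - 4*F)*(F + (-4 + 5*F)) = (2 - 4*F)*(-4 + 6*F) = (-4 + 6*F)*(2 - 4*F))
u(V) = -1 - 3*V²/25 + 7*V/10 (u(V) = (-8 - 24*V²/25 + 28*(V/5))/8 = (-8 - 24*V²/25 + 28*V/5)/8 = -1 - 3*V²/25 + 7*V/10)
22*(((36 + u(-7)) + 6) + 73) = 22*(((36 + (-1 - 3/25*(-7)² + (7/10)*(-7))) + 6) + 73) = 22*(((36 + (-1 - 3/25*49 - 49/10)) + 6) + 73) = 22*(((36 + (-1 - 147/25 - 49/10)) + 6) + 73) = 22*(((36 - 589/50) + 6) + 73) = 22*((1211/50 + 6) + 73) = 22*(1511/50 + 73) = 22*(5161/50) = 56771/25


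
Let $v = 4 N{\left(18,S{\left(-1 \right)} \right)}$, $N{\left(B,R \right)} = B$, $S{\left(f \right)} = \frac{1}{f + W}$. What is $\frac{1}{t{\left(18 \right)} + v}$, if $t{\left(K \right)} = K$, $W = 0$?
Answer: $\frac{1}{90} \approx 0.011111$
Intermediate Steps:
$S{\left(f \right)} = \frac{1}{f}$ ($S{\left(f \right)} = \frac{1}{f + 0} = \frac{1}{f}$)
$v = 72$ ($v = 4 \cdot 18 = 72$)
$\frac{1}{t{\left(18 \right)} + v} = \frac{1}{18 + 72} = \frac{1}{90}$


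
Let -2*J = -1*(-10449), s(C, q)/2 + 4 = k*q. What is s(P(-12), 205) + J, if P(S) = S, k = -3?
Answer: -12925/2 ≈ -6462.5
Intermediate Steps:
s(C, q) = -8 - 6*q (s(C, q) = -8 + 2*(-3*q) = -8 - 6*q)
J = -10449/2 (J = -(-1)*(-10449)/2 = -½*10449 = -10449/2 ≈ -5224.5)
s(P(-12), 205) + J = (-8 - 6*205) - 10449/2 = (-8 - 1230) - 10449/2 = -1238 - 10449/2 = -12925/2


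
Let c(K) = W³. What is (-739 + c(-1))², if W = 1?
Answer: 544644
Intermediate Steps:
c(K) = 1 (c(K) = 1³ = 1)
(-739 + c(-1))² = (-739 + 1)² = (-738)² = 544644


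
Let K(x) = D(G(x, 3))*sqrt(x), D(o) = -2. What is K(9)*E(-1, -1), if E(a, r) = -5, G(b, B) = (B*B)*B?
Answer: 30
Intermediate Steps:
G(b, B) = B**3 (G(b, B) = B**2*B = B**3)
K(x) = -2*sqrt(x)
K(9)*E(-1, -1) = -2*sqrt(9)*(-5) = -2*3*(-5) = -6*(-5) = 30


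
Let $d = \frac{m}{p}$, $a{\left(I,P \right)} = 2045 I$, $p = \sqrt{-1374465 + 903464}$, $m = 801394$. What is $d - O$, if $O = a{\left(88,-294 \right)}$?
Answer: $-179960 - \frac{801394 i \sqrt{471001}}{471001} \approx -1.7996 \cdot 10^{5} - 1167.7 i$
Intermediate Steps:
$p = i \sqrt{471001}$ ($p = \sqrt{-471001} = i \sqrt{471001} \approx 686.29 i$)
$O = 179960$ ($O = 2045 \cdot 88 = 179960$)
$d = - \frac{801394 i \sqrt{471001}}{471001}$ ($d = \frac{801394}{i \sqrt{471001}} = 801394 \left(- \frac{i \sqrt{471001}}{471001}\right) = - \frac{801394 i \sqrt{471001}}{471001} \approx - 1167.7 i$)
$d - O = - \frac{801394 i \sqrt{471001}}{471001} - 179960 = -179960 - \frac{801394 i \sqrt{471001}}{471001}$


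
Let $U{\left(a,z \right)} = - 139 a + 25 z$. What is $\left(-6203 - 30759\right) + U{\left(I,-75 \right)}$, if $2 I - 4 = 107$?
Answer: $- \frac{93103}{2} \approx -46552.0$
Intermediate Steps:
$I = \frac{111}{2}$ ($I = 2 + \frac{1}{2} \cdot 107 = 2 + \frac{107}{2} = \frac{111}{2} \approx 55.5$)
$\left(-6203 - 30759\right) + U{\left(I,-75 \right)} = \left(-6203 - 30759\right) + \left(\left(-139\right) \frac{111}{2} + 25 \left(-75\right)\right) = \left(-6203 - 30759\right) - \frac{19179}{2} = -36962 - \frac{19179}{2} = - \frac{93103}{2}$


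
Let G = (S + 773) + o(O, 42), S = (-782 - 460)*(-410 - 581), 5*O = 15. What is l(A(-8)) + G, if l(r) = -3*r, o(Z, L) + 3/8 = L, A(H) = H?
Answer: 9853285/8 ≈ 1.2317e+6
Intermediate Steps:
O = 3 (O = (⅕)*15 = 3)
o(Z, L) = -3/8 + L
S = 1230822 (S = -1242*(-991) = 1230822)
G = 9853093/8 (G = (1230822 + 773) + (-3/8 + 42) = 1231595 + 333/8 = 9853093/8 ≈ 1.2316e+6)
l(A(-8)) + G = -3*(-8) + 9853093/8 = 24 + 9853093/8 = 9853285/8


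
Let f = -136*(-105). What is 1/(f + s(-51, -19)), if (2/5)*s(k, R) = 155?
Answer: 2/29335 ≈ 6.8178e-5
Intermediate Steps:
s(k, R) = 775/2 (s(k, R) = (5/2)*155 = 775/2)
f = 14280
1/(f + s(-51, -19)) = 1/(14280 + 775/2) = 1/(29335/2) = 2/29335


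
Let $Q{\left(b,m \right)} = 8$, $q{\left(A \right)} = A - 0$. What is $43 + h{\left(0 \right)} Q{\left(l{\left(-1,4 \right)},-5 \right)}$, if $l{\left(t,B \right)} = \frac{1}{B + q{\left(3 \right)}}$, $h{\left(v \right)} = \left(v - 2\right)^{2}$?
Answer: $75$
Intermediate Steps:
$h{\left(v \right)} = \left(-2 + v\right)^{2}$
$q{\left(A \right)} = A$ ($q{\left(A \right)} = A + 0 = A$)
$l{\left(t,B \right)} = \frac{1}{3 + B}$ ($l{\left(t,B \right)} = \frac{1}{B + 3} = \frac{1}{3 + B}$)
$43 + h{\left(0 \right)} Q{\left(l{\left(-1,4 \right)},-5 \right)} = 43 + \left(-2 + 0\right)^{2} \cdot 8 = 43 + \left(-2\right)^{2} \cdot 8 = 43 + 4 \cdot 8 = 43 + 32 = 75$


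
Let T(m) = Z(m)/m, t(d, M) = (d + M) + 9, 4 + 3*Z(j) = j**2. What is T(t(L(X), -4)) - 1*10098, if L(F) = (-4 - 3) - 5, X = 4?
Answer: -70701/7 ≈ -10100.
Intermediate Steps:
Z(j) = -4/3 + j**2/3
L(F) = -12 (L(F) = -7 - 5 = -12)
t(d, M) = 9 + M + d (t(d, M) = (M + d) + 9 = 9 + M + d)
T(m) = (-4/3 + m**2/3)/m
T(t(L(X), -4)) - 1*10098 = (-4 + (9 - 4 - 12)**2)/(3*(9 - 4 - 12)) - 1*10098 = (1/3)*(-4 + (-7)**2)/(-7) - 10098 = (1/3)*(-1/7)*(-4 + 49) - 10098 = (1/3)*(-1/7)*45 - 10098 = -15/7 - 10098 = -70701/7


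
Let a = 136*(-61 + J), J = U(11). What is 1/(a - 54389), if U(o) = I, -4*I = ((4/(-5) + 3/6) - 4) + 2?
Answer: -5/313034 ≈ -1.5973e-5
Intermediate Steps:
I = 23/40 (I = -(((4/(-5) + 3/6) - 4) + 2)/4 = -(((4*(-⅕) + 3*(⅙)) - 4) + 2)/4 = -(((-⅘ + ½) - 4) + 2)/4 = -((-3/10 - 4) + 2)/4 = -(-43/10 + 2)/4 = -¼*(-23/10) = 23/40 ≈ 0.57500)
U(o) = 23/40
J = 23/40 ≈ 0.57500
a = -41089/5 (a = 136*(-61 + 23/40) = 136*(-2417/40) = -41089/5 ≈ -8217.8)
1/(a - 54389) = 1/(-41089/5 - 54389) = 1/(-313034/5) = -5/313034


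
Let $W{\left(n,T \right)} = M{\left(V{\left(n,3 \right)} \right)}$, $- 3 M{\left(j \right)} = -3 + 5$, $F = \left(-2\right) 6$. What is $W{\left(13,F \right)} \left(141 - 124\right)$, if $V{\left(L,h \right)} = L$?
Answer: $- \frac{34}{3} \approx -11.333$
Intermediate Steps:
$F = -12$
$M{\left(j \right)} = - \frac{2}{3}$ ($M{\left(j \right)} = - \frac{-3 + 5}{3} = \left(- \frac{1}{3}\right) 2 = - \frac{2}{3}$)
$W{\left(n,T \right)} = - \frac{2}{3}$
$W{\left(13,F \right)} \left(141 - 124\right) = - \frac{2 \left(141 - 124\right)}{3} = \left(- \frac{2}{3}\right) 17 = - \frac{34}{3}$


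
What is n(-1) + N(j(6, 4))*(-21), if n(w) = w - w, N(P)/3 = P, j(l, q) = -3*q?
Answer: 756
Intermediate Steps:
N(P) = 3*P
n(w) = 0
n(-1) + N(j(6, 4))*(-21) = 0 + (3*(-3*4))*(-21) = 0 + (3*(-12))*(-21) = 0 - 36*(-21) = 0 + 756 = 756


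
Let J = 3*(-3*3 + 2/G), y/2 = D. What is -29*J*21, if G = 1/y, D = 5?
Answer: -20097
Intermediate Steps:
y = 10 (y = 2*5 = 10)
G = 1/10 ≈ 0.10000
J = 33 (J = 3*(-3*3 + 2/(1/10)) = 3*(-9 + 2*10) = 3*(-9 + 20) = 3*11 = 33)
-29*J*21 = -29*33*21 = -957*21 = -20097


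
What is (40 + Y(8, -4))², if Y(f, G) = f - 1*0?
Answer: 2304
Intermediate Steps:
Y(f, G) = f (Y(f, G) = f + 0 = f)
(40 + Y(8, -4))² = (40 + 8)² = 48² = 2304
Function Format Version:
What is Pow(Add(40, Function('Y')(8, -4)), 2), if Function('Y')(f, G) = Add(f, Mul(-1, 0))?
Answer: 2304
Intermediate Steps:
Function('Y')(f, G) = f (Function('Y')(f, G) = Add(f, 0) = f)
Pow(Add(40, Function('Y')(8, -4)), 2) = Pow(Add(40, 8), 2) = Pow(48, 2) = 2304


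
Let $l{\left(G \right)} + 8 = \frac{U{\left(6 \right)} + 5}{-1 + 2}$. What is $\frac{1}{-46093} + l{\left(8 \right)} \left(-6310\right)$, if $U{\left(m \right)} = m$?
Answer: $- \frac{872540491}{46093} \approx -18930.0$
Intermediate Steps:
$l{\left(G \right)} = 3$ ($l{\left(G \right)} = -8 + \frac{6 + 5}{-1 + 2} = -8 + \frac{11}{1} = -8 + 11 \cdot 1 = -8 + 11 = 3$)
$\frac{1}{-46093} + l{\left(8 \right)} \left(-6310\right) = \frac{1}{-46093} + 3 \left(-6310\right) = - \frac{1}{46093} - 18930 = - \frac{872540491}{46093}$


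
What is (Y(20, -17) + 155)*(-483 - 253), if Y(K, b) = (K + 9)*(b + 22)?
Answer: -220800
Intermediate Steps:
Y(K, b) = (9 + K)*(22 + b)
(Y(20, -17) + 155)*(-483 - 253) = ((198 + 9*(-17) + 22*20 + 20*(-17)) + 155)*(-483 - 253) = ((198 - 153 + 440 - 340) + 155)*(-736) = (145 + 155)*(-736) = 300*(-736) = -220800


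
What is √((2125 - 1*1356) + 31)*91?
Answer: 1820*√2 ≈ 2573.9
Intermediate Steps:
√((2125 - 1*1356) + 31)*91 = √((2125 - 1356) + 31)*91 = √(769 + 31)*91 = √800*91 = (20*√2)*91 = 1820*√2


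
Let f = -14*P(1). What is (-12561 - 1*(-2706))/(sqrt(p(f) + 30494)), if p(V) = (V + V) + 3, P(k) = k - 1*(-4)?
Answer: -3285*sqrt(3373)/3373 ≈ -56.562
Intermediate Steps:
P(k) = 4 + k (P(k) = k + 4 = 4 + k)
f = -70 (f = -14*(4 + 1) = -14*5 = -70)
p(V) = 3 + 2*V (p(V) = 2*V + 3 = 3 + 2*V)
(-12561 - 1*(-2706))/(sqrt(p(f) + 30494)) = (-12561 - 1*(-2706))/(sqrt((3 + 2*(-70)) + 30494)) = (-12561 + 2706)/(sqrt((3 - 140) + 30494)) = -9855/sqrt(-137 + 30494) = -9855*sqrt(3373)/10119 = -3285*sqrt(3373)/3373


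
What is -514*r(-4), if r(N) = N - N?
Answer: 0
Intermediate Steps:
r(N) = 0
-514*r(-4) = -514*0 = 0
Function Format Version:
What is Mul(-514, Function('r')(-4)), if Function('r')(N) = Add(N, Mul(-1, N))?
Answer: 0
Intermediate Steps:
Function('r')(N) = 0
Mul(-514, Function('r')(-4)) = Mul(-514, 0) = 0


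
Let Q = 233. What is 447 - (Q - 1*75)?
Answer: 289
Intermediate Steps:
447 - (Q - 1*75) = 447 - (233 - 1*75) = 447 - (233 - 75) = 447 - 1*158 = 447 - 158 = 289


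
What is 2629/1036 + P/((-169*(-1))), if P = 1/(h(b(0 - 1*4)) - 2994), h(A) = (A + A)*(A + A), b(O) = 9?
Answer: 593141317/233737140 ≈ 2.5376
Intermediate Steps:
h(A) = 4*A² (h(A) = (2*A)*(2*A) = 4*A²)
P = -1/2670 (P = 1/(4*9² - 2994) = 1/(4*81 - 2994) = 1/(324 - 2994) = 1/(-2670) = -1/2670 ≈ -0.00037453)
2629/1036 + P/((-169*(-1))) = 2629/1036 - 1/(2670*((-169*(-1)))) = 2629*(1/1036) - 1/2670/169 = 2629/1036 - 1/2670*1/169 = 2629/1036 - 1/451230 = 593141317/233737140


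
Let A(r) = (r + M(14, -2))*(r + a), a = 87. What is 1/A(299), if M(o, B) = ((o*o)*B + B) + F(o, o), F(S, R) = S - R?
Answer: -1/36670 ≈ -2.7270e-5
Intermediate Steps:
M(o, B) = B + B*o² (M(o, B) = ((o*o)*B + B) + (o - o) = (o²*B + B) + 0 = (B*o² + B) + 0 = (B + B*o²) + 0 = B + B*o²)
A(r) = (-394 + r)*(87 + r) (A(r) = (r - 2*(1 + 14²))*(r + 87) = (r - 2*(1 + 196))*(87 + r) = (r - 2*197)*(87 + r) = (r - 394)*(87 + r) = (-394 + r)*(87 + r))
1/A(299) = 1/(-34278 + 299² - 307*299) = 1/(-34278 + 89401 - 91793) = 1/(-36670) = -1/36670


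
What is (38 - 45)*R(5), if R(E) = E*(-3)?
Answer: 105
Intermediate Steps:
R(E) = -3*E
(38 - 45)*R(5) = (38 - 45)*(-3*5) = -7*(-15) = 105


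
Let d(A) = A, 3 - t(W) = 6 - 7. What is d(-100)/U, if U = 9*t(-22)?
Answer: -25/9 ≈ -2.7778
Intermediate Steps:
t(W) = 4 (t(W) = 3 - (6 - 7) = 3 - 1*(-1) = 3 + 1 = 4)
U = 36 (U = 9*4 = 36)
d(-100)/U = -100/36 = -100*1/36 = -25/9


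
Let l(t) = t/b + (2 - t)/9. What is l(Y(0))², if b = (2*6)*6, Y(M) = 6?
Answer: 169/1296 ≈ 0.13040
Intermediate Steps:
b = 72 (b = 12*6 = 72)
l(t) = 2/9 - 7*t/72 (l(t) = t/72 + (2 - t)/9 = t*(1/72) + (2 - t)*(⅑) = t/72 + (2/9 - t/9) = 2/9 - 7*t/72)
l(Y(0))² = (2/9 - 7/72*6)² = (2/9 - 7/12)² = (-13/36)² = 169/1296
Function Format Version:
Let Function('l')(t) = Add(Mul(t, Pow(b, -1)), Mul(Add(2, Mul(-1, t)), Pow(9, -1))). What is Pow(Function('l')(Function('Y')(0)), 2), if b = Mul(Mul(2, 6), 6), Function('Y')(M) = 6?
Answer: Rational(169, 1296) ≈ 0.13040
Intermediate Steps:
b = 72 (b = Mul(12, 6) = 72)
Function('l')(t) = Add(Rational(2, 9), Mul(Rational(-7, 72), t)) (Function('l')(t) = Add(Mul(t, Pow(72, -1)), Mul(Add(2, Mul(-1, t)), Pow(9, -1))) = Add(Mul(t, Rational(1, 72)), Mul(Add(2, Mul(-1, t)), Rational(1, 9))) = Add(Mul(Rational(1, 72), t), Add(Rational(2, 9), Mul(Rational(-1, 9), t))) = Add(Rational(2, 9), Mul(Rational(-7, 72), t)))
Pow(Function('l')(Function('Y')(0)), 2) = Pow(Add(Rational(2, 9), Mul(Rational(-7, 72), 6)), 2) = Pow(Add(Rational(2, 9), Rational(-7, 12)), 2) = Pow(Rational(-13, 36), 2) = Rational(169, 1296)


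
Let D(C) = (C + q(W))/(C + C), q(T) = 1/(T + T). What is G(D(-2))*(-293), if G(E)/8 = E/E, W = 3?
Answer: -2344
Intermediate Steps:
q(T) = 1/(2*T)
D(C) = (1/6 + C)/(2*C) (D(C) = (C + (1/2)/3)/(C + C) = (C + (1/2)*(1/3))/((2*C)) = (C + 1/6)*(1/(2*C)) = (1/6 + C)*(1/(2*C)) = (1/6 + C)/(2*C))
G(E) = 8 (G(E) = 8*(E/E) = 8*1 = 8)
G(D(-2))*(-293) = 8*(-293) = -2344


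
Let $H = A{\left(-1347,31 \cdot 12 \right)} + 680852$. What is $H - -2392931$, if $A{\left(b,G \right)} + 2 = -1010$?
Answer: $3072771$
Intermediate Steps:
$A{\left(b,G \right)} = -1012$ ($A{\left(b,G \right)} = -2 - 1010 = -1012$)
$H = 679840$ ($H = -1012 + 680852 = 679840$)
$H - -2392931 = 679840 - -2392931 = 679840 + 2392931 = 3072771$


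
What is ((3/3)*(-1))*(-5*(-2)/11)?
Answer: -10/11 ≈ -0.90909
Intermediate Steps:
((3/3)*(-1))*(-5*(-2)/11) = ((3*(⅓))*(-1))*(10*(1/11)) = (1*(-1))*(10/11) = -1*10/11 = -10/11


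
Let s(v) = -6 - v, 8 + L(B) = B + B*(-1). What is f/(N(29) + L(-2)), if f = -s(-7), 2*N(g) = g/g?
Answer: 2/15 ≈ 0.13333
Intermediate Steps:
L(B) = -8 (L(B) = -8 + (B + B*(-1)) = -8 + (B - B) = -8 + 0 = -8)
N(g) = 1/2 (N(g) = (g/g)/2 = (1/2)*1 = 1/2)
f = -1 (f = -(-6 - 1*(-7)) = -(-6 + 7) = -1*1 = -1)
f/(N(29) + L(-2)) = -1/(1/2 - 8) = -1/(-15/2) = -2/15*(-1) = 2/15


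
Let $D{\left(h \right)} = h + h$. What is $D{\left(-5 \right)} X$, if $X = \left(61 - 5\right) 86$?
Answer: $-48160$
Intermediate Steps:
$D{\left(h \right)} = 2 h$
$X = 4816$ ($X = 56 \cdot 86 = 4816$)
$D{\left(-5 \right)} X = 2 \left(-5\right) 4816 = \left(-10\right) 4816 = -48160$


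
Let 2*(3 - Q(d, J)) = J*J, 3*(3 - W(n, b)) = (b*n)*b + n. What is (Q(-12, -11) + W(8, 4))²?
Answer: 358801/36 ≈ 9966.7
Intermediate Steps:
W(n, b) = 3 - n/3 - n*b²/3 (W(n, b) = 3 - ((b*n)*b + n)/3 = 3 - (n*b² + n)/3 = 3 - (n + n*b²)/3 = 3 + (-n/3 - n*b²/3) = 3 - n/3 - n*b²/3)
Q(d, J) = 3 - J²/2 (Q(d, J) = 3 - J*J/2 = 3 - J²/2)
(Q(-12, -11) + W(8, 4))² = ((3 - ½*(-11)²) + (3 - ⅓*8 - ⅓*8*4²))² = ((3 - ½*121) + (3 - 8/3 - ⅓*8*16))² = ((3 - 121/2) + (3 - 8/3 - 128/3))² = (-115/2 - 127/3)² = (-599/6)² = 358801/36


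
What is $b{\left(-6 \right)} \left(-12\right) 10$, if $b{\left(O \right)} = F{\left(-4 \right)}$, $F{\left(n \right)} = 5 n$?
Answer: $2400$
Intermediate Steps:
$b{\left(O \right)} = -20$ ($b{\left(O \right)} = 5 \left(-4\right) = -20$)
$b{\left(-6 \right)} \left(-12\right) 10 = \left(-20\right) \left(-12\right) 10 = 240 \cdot 10 = 2400$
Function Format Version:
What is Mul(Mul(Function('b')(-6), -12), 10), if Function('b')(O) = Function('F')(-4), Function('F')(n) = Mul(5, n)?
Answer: 2400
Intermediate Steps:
Function('b')(O) = -20 (Function('b')(O) = Mul(5, -4) = -20)
Mul(Mul(Function('b')(-6), -12), 10) = Mul(Mul(-20, -12), 10) = Mul(240, 10) = 2400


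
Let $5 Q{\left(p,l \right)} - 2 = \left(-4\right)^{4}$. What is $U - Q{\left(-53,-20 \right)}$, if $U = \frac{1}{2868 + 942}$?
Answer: $- \frac{39319}{762} \approx -51.6$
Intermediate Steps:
$Q{\left(p,l \right)} = \frac{258}{5}$ ($Q{\left(p,l \right)} = \frac{2}{5} + \frac{\left(-4\right)^{4}}{5} = \frac{2}{5} + \frac{1}{5} \cdot 256 = \frac{2}{5} + \frac{256}{5} = \frac{258}{5}$)
$U = \frac{1}{3810} \approx 0.00026247$
$U - Q{\left(-53,-20 \right)} = \frac{1}{3810} - \frac{258}{5} = - \frac{39319}{762}$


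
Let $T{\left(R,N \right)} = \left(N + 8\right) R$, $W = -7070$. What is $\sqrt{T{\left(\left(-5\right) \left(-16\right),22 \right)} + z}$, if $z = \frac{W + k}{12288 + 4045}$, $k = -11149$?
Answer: $\frac{\sqrt{639942962673}}{16333} \approx 48.978$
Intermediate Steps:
$T{\left(R,N \right)} = R \left(8 + N\right)$ ($T{\left(R,N \right)} = \left(8 + N\right) R = R \left(8 + N\right)$)
$z = - \frac{18219}{16333}$ ($z = \frac{-7070 - 11149}{12288 + 4045} = - \frac{18219}{16333} \approx -1.1155$)
$\sqrt{T{\left(\left(-5\right) \left(-16\right),22 \right)} + z} = \sqrt{\left(-5\right) \left(-16\right) \left(8 + 22\right) - \frac{18219}{16333}} = \sqrt{80 \cdot 30 - \frac{18219}{16333}} = \sqrt{2400 - \frac{18219}{16333}} = \sqrt{\frac{39180981}{16333}} = \frac{\sqrt{639942962673}}{16333}$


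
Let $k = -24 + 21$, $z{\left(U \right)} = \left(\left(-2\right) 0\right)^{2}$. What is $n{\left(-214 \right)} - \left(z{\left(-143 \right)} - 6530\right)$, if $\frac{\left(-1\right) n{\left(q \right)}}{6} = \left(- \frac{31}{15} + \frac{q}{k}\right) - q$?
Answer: $\frac{24152}{5} \approx 4830.4$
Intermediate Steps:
$z{\left(U \right)} = 0$ ($z{\left(U \right)} = 0^{2} = 0$)
$k = -3$
$n{\left(q \right)} = \frac{62}{5} + 8 q$ ($n{\left(q \right)} = - 6 \left(\left(- \frac{31}{15} + \frac{q}{-3}\right) - q\right) = - 6 \left(\left(\left(-31\right) \frac{1}{15} + q \left(- \frac{1}{3}\right)\right) - q\right) = - 6 \left(\left(- \frac{31}{15} - \frac{q}{3}\right) - q\right) = - 6 \left(- \frac{31}{15} - \frac{4 q}{3}\right) = \frac{62}{5} + 8 q$)
$n{\left(-214 \right)} - \left(z{\left(-143 \right)} - 6530\right) = \left(\frac{62}{5} + 8 \left(-214\right)\right) - \left(0 - 6530\right) = \left(\frac{62}{5} - 1712\right) - -6530 = - \frac{8498}{5} + 6530 = \frac{24152}{5}$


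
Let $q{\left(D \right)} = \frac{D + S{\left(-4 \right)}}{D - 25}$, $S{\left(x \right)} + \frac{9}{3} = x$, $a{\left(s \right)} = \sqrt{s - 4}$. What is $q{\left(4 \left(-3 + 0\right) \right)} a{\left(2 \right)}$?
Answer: $\frac{19 i \sqrt{2}}{37} \approx 0.72622 i$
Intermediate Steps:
$a{\left(s \right)} = \sqrt{-4 + s}$
$S{\left(x \right)} = -3 + x$
$q{\left(D \right)} = \frac{-7 + D}{-25 + D}$ ($q{\left(D \right)} = \frac{D - 7}{D - 25} = \frac{D - 7}{-25 + D} = \frac{-7 + D}{-25 + D}$)
$q{\left(4 \left(-3 + 0\right) \right)} a{\left(2 \right)} = \frac{-7 + 4 \left(-3 + 0\right)}{-25 + 4 \left(-3 + 0\right)} \sqrt{-4 + 2} = \frac{-7 + 4 \left(-3\right)}{-25 + 4 \left(-3\right)} \sqrt{-2} = \frac{-7 - 12}{-25 - 12} i \sqrt{2} = \frac{1}{-37} \left(-19\right) i \sqrt{2} = \left(- \frac{1}{37}\right) \left(-19\right) i \sqrt{2} = \frac{19 i \sqrt{2}}{37}$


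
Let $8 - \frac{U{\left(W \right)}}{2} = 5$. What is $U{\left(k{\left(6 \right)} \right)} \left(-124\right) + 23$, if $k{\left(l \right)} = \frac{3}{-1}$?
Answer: $-721$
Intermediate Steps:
$k{\left(l \right)} = -3$ ($k{\left(l \right)} = 3 \left(-1\right) = -3$)
$U{\left(W \right)} = 6$ ($U{\left(W \right)} = 16 - 10 = 6$)
$U{\left(k{\left(6 \right)} \right)} \left(-124\right) + 23 = 6 \left(-124\right) + 23 = -744 + 23 = -721$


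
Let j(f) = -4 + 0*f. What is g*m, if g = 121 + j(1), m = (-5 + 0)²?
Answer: 2925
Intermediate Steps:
j(f) = -4 (j(f) = -4 + 0 = -4)
m = 25 (m = (-5)² = 25)
g = 117 (g = 121 - 4 = 117)
g*m = 117*25 = 2925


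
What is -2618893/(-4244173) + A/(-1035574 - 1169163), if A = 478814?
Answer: 3741800845319/9357285247501 ≈ 0.39988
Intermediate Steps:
-2618893/(-4244173) + A/(-1035574 - 1169163) = -2618893/(-4244173) + 478814/(-1035574 - 1169163) = -2618893*(-1/4244173) + 478814/(-2204737) = 2618893/4244173 + 478814*(-1/2204737) = 2618893/4244173 - 478814/2204737 = 3741800845319/9357285247501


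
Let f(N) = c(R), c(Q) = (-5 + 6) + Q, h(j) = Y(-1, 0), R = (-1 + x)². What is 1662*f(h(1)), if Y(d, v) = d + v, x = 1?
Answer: 1662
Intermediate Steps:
R = 0 (R = (-1 + 1)² = 0² = 0)
h(j) = -1 (h(j) = -1 + 0 = -1)
c(Q) = 1 + Q
f(N) = 1 (f(N) = 1 + 0 = 1)
1662*f(h(1)) = 1662*1 = 1662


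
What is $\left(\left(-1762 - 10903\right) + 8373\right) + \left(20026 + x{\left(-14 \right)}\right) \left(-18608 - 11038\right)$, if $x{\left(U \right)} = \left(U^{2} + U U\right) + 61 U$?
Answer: $-579998636$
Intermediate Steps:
$x{\left(U \right)} = 2 U^{2} + 61 U$ ($x{\left(U \right)} = \left(U^{2} + U^{2}\right) + 61 U = 2 U^{2} + 61 U$)
$\left(\left(-1762 - 10903\right) + 8373\right) + \left(20026 + x{\left(-14 \right)}\right) \left(-18608 - 11038\right) = \left(\left(-1762 - 10903\right) + 8373\right) + \left(20026 - 14 \left(61 + 2 \left(-14\right)\right)\right) \left(-18608 - 11038\right) = \left(-12665 + 8373\right) + \left(20026 - 14 \left(61 - 28\right)\right) \left(-29646\right) = -4292 + \left(20026 - 462\right) \left(-29646\right) = -4292 + 19564 \left(-29646\right) = -4292 - 579994344 = -579998636$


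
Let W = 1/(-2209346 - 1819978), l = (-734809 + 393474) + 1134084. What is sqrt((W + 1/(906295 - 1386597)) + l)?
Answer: sqrt(185570480215118631886475004003)/483823093962 ≈ 890.36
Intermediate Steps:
l = 792749 (l = -341335 + 1134084 = 792749)
W = -1/4029324 (W = 1/(-4029324) = -1/4029324 ≈ -2.4818e-7)
sqrt((W + 1/(906295 - 1386597)) + l) = sqrt((-1/4029324 + 1/(906295 - 1386597)) + 792749) = sqrt((-1/4029324 + 1/(-480302)) + 792749) = sqrt((-1/4029324 - 1/480302) + 792749) = sqrt(-2254813/967646187924 + 792749) = sqrt(767100547828308263/967646187924) = sqrt(185570480215118631886475004003)/483823093962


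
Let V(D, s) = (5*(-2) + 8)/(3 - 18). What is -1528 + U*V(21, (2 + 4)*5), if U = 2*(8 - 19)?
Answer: -22964/15 ≈ -1530.9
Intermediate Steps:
U = -22 (U = 2*(-11) = -22)
V(D, s) = 2/15 (V(D, s) = (-10 + 8)/(-15) = -2*(-1/15) = 2/15)
-1528 + U*V(21, (2 + 4)*5) = -1528 - 22*2/15 = -1528 - 44/15 = -22964/15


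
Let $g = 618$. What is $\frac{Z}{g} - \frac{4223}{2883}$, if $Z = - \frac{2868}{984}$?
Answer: $- \frac{23854865}{16233212} \approx -1.4695$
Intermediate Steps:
$Z = - \frac{239}{82}$ ($Z = \left(-2868\right) \frac{1}{984} = - \frac{239}{82} \approx -2.9146$)
$\frac{Z}{g} - \frac{4223}{2883} = - \frac{239}{82 \cdot 618} - \frac{4223}{2883} = \left(- \frac{239}{82}\right) \frac{1}{618} - \frac{4223}{2883} = - \frac{239}{50676} - \frac{4223}{2883} = - \frac{23854865}{16233212}$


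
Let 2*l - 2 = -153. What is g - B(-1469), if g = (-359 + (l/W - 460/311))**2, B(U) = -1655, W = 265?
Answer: 3581018810231861/27168928900 ≈ 1.3181e+5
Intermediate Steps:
l = -151/2 (l = 1 + (1/2)*(-153) = 1 - 153/2 = -151/2 ≈ -75.500)
g = 3536054232902361/27168928900 (g = (-359 + (-151/2/265 - 460/311))**2 = (-359 + (-151/2*1/265 - 460*1/311))**2 = (-359 + (-151/530 - 460/311))**2 = (-359 - 290761/164830)**2 = (-59464731/164830)**2 = 3536054232902361/27168928900 ≈ 1.3015e+5)
g - B(-1469) = 3536054232902361/27168928900 - 1*(-1655) = 3536054232902361/27168928900 + 1655 = 3581018810231861/27168928900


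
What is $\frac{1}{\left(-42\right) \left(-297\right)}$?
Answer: $\frac{1}{12474} \approx 8.0167 \cdot 10^{-5}$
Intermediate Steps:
$\frac{1}{\left(-42\right) \left(-297\right)} = \frac{1}{12474}$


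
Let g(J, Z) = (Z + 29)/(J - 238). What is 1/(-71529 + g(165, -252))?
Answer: -73/5221394 ≈ -1.3981e-5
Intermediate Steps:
g(J, Z) = (29 + Z)/(-238 + J)
1/(-71529 + g(165, -252)) = 1/(-71529 + (29 - 252)/(-238 + 165)) = 1/(-71529 - 223/(-73)) = 1/(-71529 - 1/73*(-223)) = 1/(-71529 + 223/73) = 1/(-5221394/73) = -73/5221394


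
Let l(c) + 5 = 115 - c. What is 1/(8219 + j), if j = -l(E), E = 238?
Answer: 1/8347 ≈ 0.00011980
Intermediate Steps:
l(c) = 110 - c (l(c) = -5 + (115 - c) = 110 - c)
j = 128 (j = -(110 - 1*238) = -(110 - 238) = -1*(-128) = 128)
1/(8219 + j) = 1/(8219 + 128) = 1/8347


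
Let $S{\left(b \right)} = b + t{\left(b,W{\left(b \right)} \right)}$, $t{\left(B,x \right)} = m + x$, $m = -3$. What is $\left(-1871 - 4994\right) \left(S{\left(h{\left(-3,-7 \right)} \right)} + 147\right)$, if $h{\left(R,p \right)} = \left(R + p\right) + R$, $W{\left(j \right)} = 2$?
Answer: $-913045$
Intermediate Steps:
$t{\left(B,x \right)} = -3 + x$
$h{\left(R,p \right)} = p + 2 R$
$S{\left(b \right)} = -1 + b$ ($S{\left(b \right)} = b + \left(-3 + 2\right) = b - 1 = -1 + b$)
$\left(-1871 - 4994\right) \left(S{\left(h{\left(-3,-7 \right)} \right)} + 147\right) = \left(-1871 - 4994\right) \left(\left(-1 + \left(-7 + 2 \left(-3\right)\right)\right) + 147\right) = \left(-1871 - 4994\right) \left(\left(-1 - 13\right) + 147\right) = - 6865 \left(\left(-1 - 13\right) + 147\right) = - 6865 \left(-14 + 147\right) = \left(-6865\right) 133 = -913045$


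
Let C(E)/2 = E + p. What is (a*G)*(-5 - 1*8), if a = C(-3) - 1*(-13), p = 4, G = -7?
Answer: 1365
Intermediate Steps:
C(E) = 8 + 2*E (C(E) = 2*(E + 4) = 2*(4 + E) = 8 + 2*E)
a = 15 (a = (8 + 2*(-3)) - 1*(-13) = (8 - 6) + 13 = 2 + 13 = 15)
(a*G)*(-5 - 1*8) = (15*(-7))*(-5 - 1*8) = -105*(-5 - 8) = -105*(-13) = 1365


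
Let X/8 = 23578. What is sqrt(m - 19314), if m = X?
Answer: sqrt(169310) ≈ 411.47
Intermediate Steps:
X = 188624 (X = 8*23578 = 188624)
m = 188624
sqrt(m - 19314) = sqrt(188624 - 19314) = sqrt(169310)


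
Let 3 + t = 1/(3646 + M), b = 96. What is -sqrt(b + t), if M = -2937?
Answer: -sqrt(46750042)/709 ≈ -9.6437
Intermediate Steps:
t = -2126/709 (t = -3 + 1/(3646 - 2937) = -3 + 1/709 = -2126/709 ≈ -2.9986)
-sqrt(b + t) = -sqrt(96 - 2126/709) = -sqrt(65938/709) = -sqrt(46750042)/709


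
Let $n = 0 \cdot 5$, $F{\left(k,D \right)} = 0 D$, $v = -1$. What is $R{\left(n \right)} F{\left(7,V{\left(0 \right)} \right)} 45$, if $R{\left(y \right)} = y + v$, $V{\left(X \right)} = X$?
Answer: $0$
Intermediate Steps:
$F{\left(k,D \right)} = 0$
$n = 0$
$R{\left(y \right)} = -1 + y$ ($R{\left(y \right)} = y - 1 = -1 + y$)
$R{\left(n \right)} F{\left(7,V{\left(0 \right)} \right)} 45 = \left(-1 + 0\right) 0 \cdot 45 = \left(-1\right) 0 \cdot 45 = 0 \cdot 45 = 0$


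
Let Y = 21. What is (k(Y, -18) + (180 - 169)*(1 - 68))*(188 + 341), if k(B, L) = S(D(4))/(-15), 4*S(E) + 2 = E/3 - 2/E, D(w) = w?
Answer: -140350577/360 ≈ -3.8986e+5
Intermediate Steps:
S(E) = -½ - 1/(2*E) + E/12 (S(E) = -½ + (E/3 - 2/E)/4 = -½ + (-2/E + E/3)/4 = -½ + (-1/(2*E) + E/12) = -½ - 1/(2*E) + E/12)
k(B, L) = 7/360 (k(B, L) = ((1/12)*(-6 + 4*(-6 + 4))/4)/(-15) = ((1/12)*(¼)*(-6 + 4*(-2)))*(-1/15) = ((1/12)*(¼)*(-6 - 8))*(-1/15) = ((1/12)*(¼)*(-14))*(-1/15) = -7/24*(-1/15) = 7/360)
(k(Y, -18) + (180 - 169)*(1 - 68))*(188 + 341) = (7/360 + (180 - 169)*(1 - 68))*(188 + 341) = (7/360 + 11*(-67))*529 = (7/360 - 737)*529 = -265313/360*529 = -140350577/360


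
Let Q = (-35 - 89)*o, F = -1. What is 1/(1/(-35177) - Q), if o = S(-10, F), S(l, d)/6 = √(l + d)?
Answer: -35177/7534529780462785 - 920641468776*I*√11/7534529780462785 ≈ -4.6688e-12 - 0.00040526*I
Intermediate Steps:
S(l, d) = 6*√(d + l) (S(l, d) = 6*√(l + d) = 6*√(d + l))
o = 6*I*√11 (o = 6*√(-1 - 10) = 6*√(-11) = 6*(I*√11) = 6*I*√11 ≈ 19.9*I)
Q = -744*I*√11 (Q = (-35 - 89)*(6*I*√11) = -744*I*√11 ≈ -2467.6*I)
1/(1/(-35177) - Q) = 1/(1/(-35177) - (-744)*I*√11) = 1/(-1/35177 + 744*I*√11)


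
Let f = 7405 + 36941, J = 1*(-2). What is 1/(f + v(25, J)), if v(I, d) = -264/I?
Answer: 25/1108386 ≈ 2.2555e-5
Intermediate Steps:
J = -2
f = 44346
1/(f + v(25, J)) = 1/(44346 - 264/25) = 1/(1108386/25) = 25/1108386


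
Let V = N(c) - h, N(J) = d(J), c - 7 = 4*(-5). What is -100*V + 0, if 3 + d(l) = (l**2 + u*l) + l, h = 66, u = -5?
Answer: -15200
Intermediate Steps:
c = -13 (c = 7 + 4*(-5) = 7 - 20 = -13)
d(l) = -3 + l**2 - 4*l (d(l) = -3 + ((l**2 - 5*l) + l) = -3 + (l**2 - 4*l) = -3 + l**2 - 4*l)
N(J) = -3 + J**2 - 4*J
V = 152 (V = (-3 + (-13)**2 - 4*(-13)) - 1*66 = (-3 + 169 + 52) - 66 = 218 - 66 = 152)
-100*V + 0 = -100*152 + 0 = -15200 + 0 = -15200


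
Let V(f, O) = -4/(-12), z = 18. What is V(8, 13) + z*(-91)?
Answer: -4913/3 ≈ -1637.7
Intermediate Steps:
V(f, O) = 1/3 (V(f, O) = -4*(-1/12) = 1/3)
V(8, 13) + z*(-91) = 1/3 + 18*(-91) = 1/3 - 1638 = -4913/3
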